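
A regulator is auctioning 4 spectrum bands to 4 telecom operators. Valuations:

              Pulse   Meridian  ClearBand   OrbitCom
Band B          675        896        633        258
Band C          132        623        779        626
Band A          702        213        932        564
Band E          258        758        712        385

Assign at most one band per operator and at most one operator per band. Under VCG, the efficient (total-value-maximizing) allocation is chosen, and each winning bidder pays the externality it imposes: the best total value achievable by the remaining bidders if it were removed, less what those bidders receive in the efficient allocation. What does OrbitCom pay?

OrbitCom pays $12M.

Efficient allocation: Pulse→Band B ($675M), Meridian→Band E ($758M), ClearBand→Band A ($932M), OrbitCom→Band C ($626M); total welfare W = $2991M.
OrbitCom receives Band C at value $626M, so the others get W − 626 = $2365M.
Without OrbitCom: best allocation of the remaining 3 bidders over all 4 bands is Pulse→Band A ($702M), Meridian→Band B ($896M), ClearBand→Band C ($779M), total $2377M.
VCG payment = (others' best without OrbitCom) − (others' welfare with OrbitCom) = 2377 − 2365 = $12M.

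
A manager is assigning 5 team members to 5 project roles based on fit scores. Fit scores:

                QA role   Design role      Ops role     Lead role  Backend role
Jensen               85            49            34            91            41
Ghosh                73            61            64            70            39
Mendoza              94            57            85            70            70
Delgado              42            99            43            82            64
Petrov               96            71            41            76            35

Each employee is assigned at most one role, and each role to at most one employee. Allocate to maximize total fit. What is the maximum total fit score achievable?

Max total: 420 pts

Optimal: Jensen→Lead role (91 pts), Ghosh→Ops role (64 pts), Mendoza→Backend role (70 pts), Delgado→Design role (99 pts), Petrov→QA role (96 pts) — total 91+64+70+99+96 = 420 pts.
Max-entry greedy (repeatedly take the single best remaining cell) gives 410 pts, worse by 10.
Every other assignment is strictly worse.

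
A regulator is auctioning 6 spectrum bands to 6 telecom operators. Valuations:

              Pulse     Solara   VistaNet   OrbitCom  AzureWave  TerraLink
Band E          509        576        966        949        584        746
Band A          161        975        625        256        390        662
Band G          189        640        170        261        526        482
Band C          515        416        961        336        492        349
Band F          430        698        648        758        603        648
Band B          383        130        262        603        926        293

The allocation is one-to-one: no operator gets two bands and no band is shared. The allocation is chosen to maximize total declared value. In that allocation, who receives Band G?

Optimal: Pulse→Band F ($430M), Solara→Band A ($975M), VistaNet→Band C ($961M), OrbitCom→Band E ($949M), AzureWave→Band B ($926M), TerraLink→Band G ($482M) — total 430+975+961+949+926+482 = $4723M.
Column-greedy (each band in turn goes to its best remaining operator) gives $4033M, worse by 690.
Next-best assignment: Pulse→Band G, Solara→Band A, VistaNet→Band C, OrbitCom→Band E, AzureWave→Band B, TerraLink→Band F = $4648M.
Swapping Solara↔VistaNet (Solara→Band C $416M, VistaNet→Band A $625M) loses 895.
Checked against all permutations: $4723M is optimal.
TerraLink's own top band is Band E ($746M), but forcing TerraLink→Band E and reassigning the rest optimally gives only $4555M — worse by 168.

TerraLink receives Band G.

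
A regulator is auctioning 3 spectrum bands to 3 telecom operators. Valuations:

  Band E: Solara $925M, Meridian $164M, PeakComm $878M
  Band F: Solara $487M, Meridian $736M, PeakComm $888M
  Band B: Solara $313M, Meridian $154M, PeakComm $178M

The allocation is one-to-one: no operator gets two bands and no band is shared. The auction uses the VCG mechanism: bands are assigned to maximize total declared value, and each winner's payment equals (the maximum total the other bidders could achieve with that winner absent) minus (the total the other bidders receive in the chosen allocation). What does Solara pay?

Solara pays $572M.

Efficient allocation: Solara→Band E ($925M), Meridian→Band B ($154M), PeakComm→Band F ($888M); total welfare W = $1967M.
Solara receives Band E at value $925M, so the others get W − 925 = $1042M.
Without Solara: best allocation of the remaining 2 bidders over all 3 bands is Meridian→Band F ($736M), PeakComm→Band E ($878M), total $1614M.
VCG payment = (others' best without Solara) − (others' welfare with Solara) = 1614 − 1042 = $572M.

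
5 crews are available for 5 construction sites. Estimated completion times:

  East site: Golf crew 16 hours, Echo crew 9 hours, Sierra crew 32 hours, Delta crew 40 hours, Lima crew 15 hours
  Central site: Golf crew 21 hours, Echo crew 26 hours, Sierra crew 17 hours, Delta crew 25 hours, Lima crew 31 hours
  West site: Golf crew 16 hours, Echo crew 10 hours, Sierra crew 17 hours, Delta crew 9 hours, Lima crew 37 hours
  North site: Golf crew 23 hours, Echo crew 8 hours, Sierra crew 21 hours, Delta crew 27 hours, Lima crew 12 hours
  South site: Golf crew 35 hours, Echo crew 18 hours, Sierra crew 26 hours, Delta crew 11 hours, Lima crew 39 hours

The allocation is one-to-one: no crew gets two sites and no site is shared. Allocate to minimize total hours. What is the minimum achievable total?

Optimal: Golf crew→West site (16 hours), Echo crew→East site (9 hours), Sierra crew→Central site (17 hours), Delta crew→South site (11 hours), Lima crew→North site (12 hours) — total 16+9+17+11+12 = 65 hours.
Min-entry greedy (repeatedly take the single cheapest remaining cell) gives 84 hours, worse by 19.
Next-best assignment: Golf crew→East site, Echo crew→West site, Sierra crew→Central site, Delta crew→South site, Lima crew→North site = 66 hours.

Minimum total: 65 hours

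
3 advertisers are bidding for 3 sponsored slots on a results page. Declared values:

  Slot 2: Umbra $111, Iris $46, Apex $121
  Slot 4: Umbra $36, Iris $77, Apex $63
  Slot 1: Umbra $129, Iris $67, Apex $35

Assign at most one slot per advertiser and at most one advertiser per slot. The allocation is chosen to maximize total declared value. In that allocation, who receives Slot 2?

Optimal: Umbra→Slot 1 ($129), Iris→Slot 4 ($77), Apex→Slot 2 ($121) — total 129+77+121 = $327.
Next-best assignment: Umbra→Slot 2, Iris→Slot 1, Apex→Slot 4 = $241.
Swapping Iris↔Umbra (Iris→Slot 1 $67, Umbra→Slot 4 $36) loses 103.
Every other assignment is strictly worse.

Apex receives Slot 2.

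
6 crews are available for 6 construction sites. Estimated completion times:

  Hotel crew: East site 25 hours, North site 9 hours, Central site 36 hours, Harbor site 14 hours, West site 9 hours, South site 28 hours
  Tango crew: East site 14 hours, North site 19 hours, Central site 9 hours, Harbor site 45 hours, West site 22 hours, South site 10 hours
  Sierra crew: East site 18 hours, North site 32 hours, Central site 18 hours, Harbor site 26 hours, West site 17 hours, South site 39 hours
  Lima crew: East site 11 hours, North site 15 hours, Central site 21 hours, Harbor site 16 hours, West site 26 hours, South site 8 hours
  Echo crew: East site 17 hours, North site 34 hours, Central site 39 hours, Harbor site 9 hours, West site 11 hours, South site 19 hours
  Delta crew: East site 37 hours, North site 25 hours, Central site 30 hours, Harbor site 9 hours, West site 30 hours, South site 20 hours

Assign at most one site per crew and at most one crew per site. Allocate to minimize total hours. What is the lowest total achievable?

This is the linear assignment problem.
Optimal: Hotel crew→North site (9 hours), Tango crew→Central site (9 hours), Sierra crew→East site (18 hours), Lima crew→South site (8 hours), Echo crew→West site (11 hours), Delta crew→Harbor site (9 hours) — total 9+9+18+8+11+9 = 64 hours.
Row-greedy (each crew in turn takes its cheapest remaining site) gives 89 hours, worse by 25.
Next-best assignment: Hotel crew→North site, Tango crew→South site, Sierra crew→Central site, Lima crew→East site, Echo crew→West site, Delta crew→Harbor site = 68 hours.
Swapping Delta crew↔Echo crew (Delta crew→West site 30 hours, Echo crew→Harbor site 9 hours) adds 19.

Min total: 64 hours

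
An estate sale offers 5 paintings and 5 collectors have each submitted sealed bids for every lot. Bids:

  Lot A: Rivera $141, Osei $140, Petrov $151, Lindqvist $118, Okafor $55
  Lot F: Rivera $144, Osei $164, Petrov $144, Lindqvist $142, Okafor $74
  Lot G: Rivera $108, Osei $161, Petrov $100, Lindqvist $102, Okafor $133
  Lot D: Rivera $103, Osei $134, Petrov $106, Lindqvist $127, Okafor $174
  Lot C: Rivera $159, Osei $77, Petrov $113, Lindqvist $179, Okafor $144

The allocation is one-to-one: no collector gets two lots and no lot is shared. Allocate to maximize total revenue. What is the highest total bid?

Max total: $809

Optimal: Rivera→Lot F ($144), Osei→Lot G ($161), Petrov→Lot A ($151), Lindqvist→Lot C ($179), Okafor→Lot D ($174) — total 144+161+151+179+174 = $809.
Row-greedy (each collector in turn takes its best remaining lot) gives $734, worse by 75.
Swapping Rivera↔Lindqvist (Rivera→Lot C $159, Lindqvist→Lot F $142) loses 22.
No other one-to-one assignment exceeds $809.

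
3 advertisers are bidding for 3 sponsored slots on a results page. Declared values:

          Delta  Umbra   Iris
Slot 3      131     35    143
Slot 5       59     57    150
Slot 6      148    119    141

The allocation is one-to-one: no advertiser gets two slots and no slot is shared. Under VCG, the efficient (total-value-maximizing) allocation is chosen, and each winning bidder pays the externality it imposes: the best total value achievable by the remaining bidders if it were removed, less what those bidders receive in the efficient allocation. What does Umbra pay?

Umbra pays $17.

Efficient allocation: Delta→Slot 3 ($131), Umbra→Slot 6 ($119), Iris→Slot 5 ($150); total welfare W = $400.
Umbra receives Slot 6 at value $119, so the others get W − 119 = $281.
Without Umbra: best allocation of the remaining 2 bidders over all 3 slots is Delta→Slot 6 ($148), Iris→Slot 5 ($150), total $298.
VCG payment = (others' best without Umbra) − (others' welfare with Umbra) = 298 − 281 = $17.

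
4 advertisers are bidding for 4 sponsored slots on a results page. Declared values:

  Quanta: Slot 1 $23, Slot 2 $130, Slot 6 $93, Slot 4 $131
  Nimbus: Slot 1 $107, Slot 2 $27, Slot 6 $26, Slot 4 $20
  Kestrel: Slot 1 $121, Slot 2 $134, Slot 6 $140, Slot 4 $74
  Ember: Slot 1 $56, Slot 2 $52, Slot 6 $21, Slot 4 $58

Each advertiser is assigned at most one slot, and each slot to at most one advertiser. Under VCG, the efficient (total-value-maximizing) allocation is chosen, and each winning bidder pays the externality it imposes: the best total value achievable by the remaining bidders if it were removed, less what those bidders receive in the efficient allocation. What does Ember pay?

Ember pays $1.

Efficient allocation: Quanta→Slot 2 ($130), Nimbus→Slot 1 ($107), Kestrel→Slot 6 ($140), Ember→Slot 4 ($58); total welfare W = $435.
Ember receives Slot 4 at value $58, so the others get W − 58 = $377.
Without Ember: best allocation of the remaining 3 bidders over all 4 slots is Quanta→Slot 4 ($131), Nimbus→Slot 1 ($107), Kestrel→Slot 6 ($140), total $378.
VCG payment = (others' best without Ember) − (others' welfare with Ember) = 378 − 377 = $1.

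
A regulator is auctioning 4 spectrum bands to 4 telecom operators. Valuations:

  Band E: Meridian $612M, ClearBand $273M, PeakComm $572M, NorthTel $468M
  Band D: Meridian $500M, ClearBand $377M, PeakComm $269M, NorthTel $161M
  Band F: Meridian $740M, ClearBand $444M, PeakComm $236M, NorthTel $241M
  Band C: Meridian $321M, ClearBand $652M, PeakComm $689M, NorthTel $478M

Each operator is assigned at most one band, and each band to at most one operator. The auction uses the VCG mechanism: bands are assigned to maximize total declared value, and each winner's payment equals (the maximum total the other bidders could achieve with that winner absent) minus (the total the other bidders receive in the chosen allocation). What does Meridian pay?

Efficient allocation: Meridian→Band F ($740M), ClearBand→Band D ($377M), PeakComm→Band C ($689M), NorthTel→Band E ($468M); total welfare W = $2274M.
Meridian receives Band F at value $740M, so the others get W − 740 = $1534M.
Without Meridian: best allocation of the remaining 3 bidders over all 4 bands is ClearBand→Band F ($444M), PeakComm→Band C ($689M), NorthTel→Band E ($468M), total $1601M.
VCG payment = (others' best without Meridian) − (others' welfare with Meridian) = 1601 − 1534 = $67M.

Meridian pays $67M.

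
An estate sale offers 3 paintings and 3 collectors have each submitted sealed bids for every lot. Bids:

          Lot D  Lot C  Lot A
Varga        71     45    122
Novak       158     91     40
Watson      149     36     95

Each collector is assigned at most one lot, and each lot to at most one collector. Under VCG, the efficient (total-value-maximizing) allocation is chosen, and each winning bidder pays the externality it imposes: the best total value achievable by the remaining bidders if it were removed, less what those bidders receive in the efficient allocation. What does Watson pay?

Watson pays $67.

Efficient allocation: Varga→Lot A ($122), Novak→Lot C ($91), Watson→Lot D ($149); total welfare W = $362.
Watson receives Lot D at value $149, so the others get W − 149 = $213.
Without Watson: best allocation of the remaining 2 bidders over all 3 lots is Varga→Lot A ($122), Novak→Lot D ($158), total $280.
VCG payment = (others' best without Watson) − (others' welfare with Watson) = 280 − 213 = $67.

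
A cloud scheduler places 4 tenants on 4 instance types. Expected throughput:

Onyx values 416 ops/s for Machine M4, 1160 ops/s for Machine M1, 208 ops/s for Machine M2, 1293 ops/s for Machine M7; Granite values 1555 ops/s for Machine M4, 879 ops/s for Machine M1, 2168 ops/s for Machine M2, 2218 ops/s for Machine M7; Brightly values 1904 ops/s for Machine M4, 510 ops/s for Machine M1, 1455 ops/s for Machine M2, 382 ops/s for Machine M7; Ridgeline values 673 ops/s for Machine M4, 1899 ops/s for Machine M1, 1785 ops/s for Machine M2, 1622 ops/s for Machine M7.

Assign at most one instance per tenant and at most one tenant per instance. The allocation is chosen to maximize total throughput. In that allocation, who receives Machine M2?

Optimal: Onyx→Machine M7 (1293 ops/s), Granite→Machine M2 (2168 ops/s), Brightly→Machine M4 (1904 ops/s), Ridgeline→Machine M1 (1899 ops/s) — total 1293+2168+1904+1899 = 7264 ops/s.
Max-entry greedy (repeatedly take the single best remaining cell) gives 6229 ops/s, worse by 1035.
Checked against all permutations: 7264 ops/s is optimal.
Granite's own top instance is Machine M7 (2218 ops/s), but forcing Granite→Machine M7 and reassigning the rest optimally gives only 7067 ops/s — worse by 197.

Granite receives Machine M2.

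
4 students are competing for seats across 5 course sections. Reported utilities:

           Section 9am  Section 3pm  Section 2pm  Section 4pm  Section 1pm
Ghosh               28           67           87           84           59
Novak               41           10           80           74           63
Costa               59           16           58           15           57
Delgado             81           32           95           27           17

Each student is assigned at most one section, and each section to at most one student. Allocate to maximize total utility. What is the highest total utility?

Max total: 302 points

Treat this as an assignment problem: match each student to one section.
Optimal: Ghosh→Section 4pm (84 points), Novak→Section 2pm (80 points), Costa→Section 1pm (57 points), Delgado→Section 9am (81 points) — total 84+80+57+81 = 302 points.
Column-greedy (each section in turn goes to its best remaining student) gives 243 points, worse by 59.
Next-best assignment: Ghosh→Section 4pm, Novak→Section 1pm, Costa→Section 9am, Delgado→Section 2pm = 301 points.
Swapping Delgado↔Ghosh (Delgado→Section 4pm 27 points, Ghosh→Section 9am 28 points) loses 110.
No other one-to-one assignment exceeds 302 points.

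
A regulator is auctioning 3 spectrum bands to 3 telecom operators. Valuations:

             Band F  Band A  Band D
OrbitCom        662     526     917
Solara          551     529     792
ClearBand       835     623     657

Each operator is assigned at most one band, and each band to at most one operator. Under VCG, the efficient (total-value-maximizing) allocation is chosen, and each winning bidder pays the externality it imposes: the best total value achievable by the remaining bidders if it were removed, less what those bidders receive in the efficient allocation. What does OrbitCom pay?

Efficient allocation: OrbitCom→Band D ($917M), Solara→Band A ($529M), ClearBand→Band F ($835M); total welfare W = $2281M.
OrbitCom receives Band D at value $917M, so the others get W − 917 = $1364M.
Without OrbitCom: best allocation of the remaining 2 bidders over all 3 bands is Solara→Band D ($792M), ClearBand→Band F ($835M), total $1627M.
VCG payment = (others' best without OrbitCom) − (others' welfare with OrbitCom) = 1627 − 1364 = $263M.

OrbitCom pays $263M.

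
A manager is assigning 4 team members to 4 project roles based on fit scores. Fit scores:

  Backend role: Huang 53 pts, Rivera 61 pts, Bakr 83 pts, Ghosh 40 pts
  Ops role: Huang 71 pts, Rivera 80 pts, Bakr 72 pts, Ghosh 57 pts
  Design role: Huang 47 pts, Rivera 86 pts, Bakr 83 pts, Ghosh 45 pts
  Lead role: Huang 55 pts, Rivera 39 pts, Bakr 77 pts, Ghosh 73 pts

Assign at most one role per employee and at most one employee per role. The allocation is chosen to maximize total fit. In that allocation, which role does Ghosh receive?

Treat this as an assignment problem: match each employee to one role.
Optimal: Huang→Ops role (71 pts), Rivera→Design role (86 pts), Bakr→Backend role (83 pts), Ghosh→Lead role (73 pts) — total 71+86+83+73 = 313 pts.
Column-greedy (each role in turn goes to its best remaining employee) gives 283 pts, worse by 30.
Next-best assignment: Huang→Backend role, Rivera→Ops role, Bakr→Design role, Ghosh→Lead role = 289 pts.

Ghosh receives Lead role.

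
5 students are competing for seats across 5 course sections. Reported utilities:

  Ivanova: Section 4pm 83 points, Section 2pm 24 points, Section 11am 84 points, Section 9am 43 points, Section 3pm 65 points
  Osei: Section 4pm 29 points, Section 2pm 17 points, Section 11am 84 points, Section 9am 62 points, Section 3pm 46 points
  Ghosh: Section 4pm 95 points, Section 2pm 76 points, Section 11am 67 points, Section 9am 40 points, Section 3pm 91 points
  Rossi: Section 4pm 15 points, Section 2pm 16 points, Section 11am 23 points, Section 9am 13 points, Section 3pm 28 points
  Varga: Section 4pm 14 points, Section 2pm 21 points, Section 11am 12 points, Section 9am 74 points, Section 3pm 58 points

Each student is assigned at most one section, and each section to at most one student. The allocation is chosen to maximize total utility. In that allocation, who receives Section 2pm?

Rossi receives Section 2pm.

This is the linear assignment problem.
Optimal: Ivanova→Section 4pm (83 points), Osei→Section 11am (84 points), Ghosh→Section 3pm (91 points), Rossi→Section 2pm (16 points), Varga→Section 9am (74 points) — total 83+84+91+16+74 = 348 points.
Max-entry greedy (repeatedly take the single best remaining cell) gives 315 points, worse by 33.
No other one-to-one assignment exceeds 348 points.
Rossi's own top section is Section 3pm (28 points), but forcing Rossi→Section 3pm and reassigning the rest optimally gives only 345 points — worse by 3.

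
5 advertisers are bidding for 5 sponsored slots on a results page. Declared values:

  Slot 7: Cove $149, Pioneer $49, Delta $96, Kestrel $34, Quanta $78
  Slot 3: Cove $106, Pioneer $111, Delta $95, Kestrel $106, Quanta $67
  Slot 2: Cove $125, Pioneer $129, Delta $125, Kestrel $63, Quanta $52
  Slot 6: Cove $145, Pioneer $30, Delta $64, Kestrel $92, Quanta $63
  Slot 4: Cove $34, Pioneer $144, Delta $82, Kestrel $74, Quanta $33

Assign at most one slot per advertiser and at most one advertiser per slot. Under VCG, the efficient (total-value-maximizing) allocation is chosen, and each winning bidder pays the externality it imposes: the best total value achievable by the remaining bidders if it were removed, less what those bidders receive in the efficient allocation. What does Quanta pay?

Efficient allocation: Cove→Slot 6 ($145), Pioneer→Slot 4 ($144), Delta→Slot 2 ($125), Kestrel→Slot 3 ($106), Quanta→Slot 7 ($78); total welfare W = $598.
Quanta receives Slot 7 at value $78, so the others get W − 78 = $520.
Without Quanta: best allocation of the remaining 4 bidders over all 5 slots is Cove→Slot 7 ($149), Pioneer→Slot 4 ($144), Delta→Slot 2 ($125), Kestrel→Slot 3 ($106), total $524.
VCG payment = (others' best without Quanta) − (others' welfare with Quanta) = 524 − 520 = $4.

Quanta pays $4.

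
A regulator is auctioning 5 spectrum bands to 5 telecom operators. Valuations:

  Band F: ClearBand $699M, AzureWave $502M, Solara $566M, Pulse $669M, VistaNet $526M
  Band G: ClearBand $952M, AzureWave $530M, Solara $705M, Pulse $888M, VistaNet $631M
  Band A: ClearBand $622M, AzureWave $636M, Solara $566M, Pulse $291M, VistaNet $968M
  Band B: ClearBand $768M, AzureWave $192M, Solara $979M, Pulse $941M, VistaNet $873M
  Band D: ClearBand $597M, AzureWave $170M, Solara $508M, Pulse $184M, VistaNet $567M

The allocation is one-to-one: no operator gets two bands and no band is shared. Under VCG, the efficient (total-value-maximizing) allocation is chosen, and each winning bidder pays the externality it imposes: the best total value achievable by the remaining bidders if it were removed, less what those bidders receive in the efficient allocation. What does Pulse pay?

Efficient allocation: ClearBand→Band D ($597M), AzureWave→Band F ($502M), Solara→Band B ($979M), Pulse→Band G ($888M), VistaNet→Band A ($968M); total welfare W = $3934M.
Pulse receives Band G at value $888M, so the others get W − 888 = $3046M.
Without Pulse: best allocation of the remaining 4 bidders over all 5 bands is ClearBand→Band G ($952M), AzureWave→Band F ($502M), Solara→Band B ($979M), VistaNet→Band A ($968M), total $3401M.
VCG payment = (others' best without Pulse) − (others' welfare with Pulse) = 3401 − 3046 = $355M.

Pulse pays $355M.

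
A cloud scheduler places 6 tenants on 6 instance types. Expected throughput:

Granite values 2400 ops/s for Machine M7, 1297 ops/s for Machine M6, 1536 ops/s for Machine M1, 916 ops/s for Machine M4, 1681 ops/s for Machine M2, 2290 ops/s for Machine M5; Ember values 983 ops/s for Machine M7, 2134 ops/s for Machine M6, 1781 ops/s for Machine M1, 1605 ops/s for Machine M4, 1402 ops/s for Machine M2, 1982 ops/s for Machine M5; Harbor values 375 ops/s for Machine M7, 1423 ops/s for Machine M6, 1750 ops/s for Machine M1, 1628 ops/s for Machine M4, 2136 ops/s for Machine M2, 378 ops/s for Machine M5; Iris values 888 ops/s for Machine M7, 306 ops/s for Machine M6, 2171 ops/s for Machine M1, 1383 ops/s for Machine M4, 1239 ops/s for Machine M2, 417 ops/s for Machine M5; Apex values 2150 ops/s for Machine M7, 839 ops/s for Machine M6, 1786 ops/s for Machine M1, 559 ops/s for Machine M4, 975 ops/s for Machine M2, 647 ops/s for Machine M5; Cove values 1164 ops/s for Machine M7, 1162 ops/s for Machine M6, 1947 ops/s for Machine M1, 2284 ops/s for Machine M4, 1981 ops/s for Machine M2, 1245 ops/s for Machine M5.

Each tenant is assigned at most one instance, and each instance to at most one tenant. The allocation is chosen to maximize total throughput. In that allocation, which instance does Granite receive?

Granite receives Machine M5.

Optimal: Granite→Machine M5 (2290 ops/s), Ember→Machine M6 (2134 ops/s), Harbor→Machine M2 (2136 ops/s), Iris→Machine M1 (2171 ops/s), Apex→Machine M7 (2150 ops/s), Cove→Machine M4 (2284 ops/s) — total 2290+2134+2136+2171+2150+2284 = 13165 ops/s.
Max-entry greedy (repeatedly take the single best remaining cell) gives 11772 ops/s, worse by 1393.
Every other assignment is strictly worse.
Granite's own top instance is Machine M7 (2400 ops/s), but forcing Granite→Machine M7 and reassigning the rest optimally gives only 11812 ops/s — worse by 1353.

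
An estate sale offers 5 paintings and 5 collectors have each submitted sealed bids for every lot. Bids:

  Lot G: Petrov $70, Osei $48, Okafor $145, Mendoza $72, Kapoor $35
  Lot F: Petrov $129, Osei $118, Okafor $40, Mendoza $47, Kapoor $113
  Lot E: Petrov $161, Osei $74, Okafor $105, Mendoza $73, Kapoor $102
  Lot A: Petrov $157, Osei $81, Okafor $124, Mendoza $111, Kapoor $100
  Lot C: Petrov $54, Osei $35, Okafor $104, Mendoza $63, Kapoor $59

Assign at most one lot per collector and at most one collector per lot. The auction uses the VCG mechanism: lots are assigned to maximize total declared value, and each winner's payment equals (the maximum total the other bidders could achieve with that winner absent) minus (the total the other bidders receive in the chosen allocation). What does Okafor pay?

Okafor pays $2.

Efficient allocation: Petrov→Lot E ($161), Osei→Lot F ($118), Okafor→Lot G ($145), Mendoza→Lot A ($111), Kapoor→Lot C ($59); total welfare W = $594.
Okafor receives Lot G at value $145, so the others get W − 145 = $449.
Without Okafor: best allocation of the remaining 4 bidders over all 5 lots is Petrov→Lot E ($161), Osei→Lot F ($118), Mendoza→Lot G ($72), Kapoor→Lot A ($100), total $451.
VCG payment = (others' best without Okafor) − (others' welfare with Okafor) = 451 − 449 = $2.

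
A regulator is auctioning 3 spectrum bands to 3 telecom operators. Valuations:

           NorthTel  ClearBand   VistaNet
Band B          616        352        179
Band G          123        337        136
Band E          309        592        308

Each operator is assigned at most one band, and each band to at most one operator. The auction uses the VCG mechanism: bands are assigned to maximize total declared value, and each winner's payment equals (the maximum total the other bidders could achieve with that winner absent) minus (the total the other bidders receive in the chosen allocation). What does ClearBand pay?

ClearBand pays $172M.

Efficient allocation: NorthTel→Band B ($616M), ClearBand→Band E ($592M), VistaNet→Band G ($136M); total welfare W = $1344M.
ClearBand receives Band E at value $592M, so the others get W − 592 = $752M.
Without ClearBand: best allocation of the remaining 2 bidders over all 3 bands is NorthTel→Band B ($616M), VistaNet→Band E ($308M), total $924M.
VCG payment = (others' best without ClearBand) − (others' welfare with ClearBand) = 924 − 752 = $172M.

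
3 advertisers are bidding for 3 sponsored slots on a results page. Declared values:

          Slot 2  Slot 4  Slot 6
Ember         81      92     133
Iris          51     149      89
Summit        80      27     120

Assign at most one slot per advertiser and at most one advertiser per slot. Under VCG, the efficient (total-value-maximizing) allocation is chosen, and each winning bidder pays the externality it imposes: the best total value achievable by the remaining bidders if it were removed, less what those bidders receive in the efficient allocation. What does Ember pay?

Efficient allocation: Ember→Slot 6 ($133), Iris→Slot 4 ($149), Summit→Slot 2 ($80); total welfare W = $362.
Ember receives Slot 6 at value $133, so the others get W − 133 = $229.
Without Ember: best allocation of the remaining 2 bidders over all 3 slots is Iris→Slot 4 ($149), Summit→Slot 6 ($120), total $269.
VCG payment = (others' best without Ember) − (others' welfare with Ember) = 269 − 229 = $40.

Ember pays $40.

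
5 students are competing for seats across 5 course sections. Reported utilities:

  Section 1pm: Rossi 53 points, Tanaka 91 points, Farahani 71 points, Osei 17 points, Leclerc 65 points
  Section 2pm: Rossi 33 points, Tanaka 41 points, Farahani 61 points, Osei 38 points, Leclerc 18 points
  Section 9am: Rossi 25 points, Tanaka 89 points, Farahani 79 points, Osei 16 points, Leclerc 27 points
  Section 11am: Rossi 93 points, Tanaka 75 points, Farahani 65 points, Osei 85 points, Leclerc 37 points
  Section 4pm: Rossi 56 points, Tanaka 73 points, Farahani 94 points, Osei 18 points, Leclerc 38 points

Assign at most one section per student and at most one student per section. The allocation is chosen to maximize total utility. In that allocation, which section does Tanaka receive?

Treat this as an assignment problem: match each student to one section.
Optimal: Rossi→Section 11am (93 points), Tanaka→Section 9am (89 points), Farahani→Section 4pm (94 points), Osei→Section 2pm (38 points), Leclerc→Section 1pm (65 points) — total 93+89+94+38+65 = 379 points.
Column-greedy (each section in turn goes to its best remaining student) gives 290 points, worse by 89.
Next-best assignment: Rossi→Section 2pm, Tanaka→Section 9am, Farahani→Section 4pm, Osei→Section 11am, Leclerc→Section 1pm = 366 points.
No other one-to-one assignment exceeds 379 points.
Tanaka's own top section is Section 1pm (91 points), but forcing Tanaka→Section 1pm and reassigning the rest optimally gives only 343 points — worse by 36.

Tanaka receives Section 9am.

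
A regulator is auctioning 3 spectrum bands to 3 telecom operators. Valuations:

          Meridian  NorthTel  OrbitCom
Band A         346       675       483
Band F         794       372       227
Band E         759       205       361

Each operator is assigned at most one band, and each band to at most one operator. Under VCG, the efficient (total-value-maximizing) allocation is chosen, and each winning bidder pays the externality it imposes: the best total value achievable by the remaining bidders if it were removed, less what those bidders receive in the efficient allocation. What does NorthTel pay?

NorthTel pays $122M.

Efficient allocation: Meridian→Band F ($794M), NorthTel→Band A ($675M), OrbitCom→Band E ($361M); total welfare W = $1830M.
NorthTel receives Band A at value $675M, so the others get W − 675 = $1155M.
Without NorthTel: best allocation of the remaining 2 bidders over all 3 bands is Meridian→Band F ($794M), OrbitCom→Band A ($483M), total $1277M.
VCG payment = (others' best without NorthTel) − (others' welfare with NorthTel) = 1277 − 1155 = $122M.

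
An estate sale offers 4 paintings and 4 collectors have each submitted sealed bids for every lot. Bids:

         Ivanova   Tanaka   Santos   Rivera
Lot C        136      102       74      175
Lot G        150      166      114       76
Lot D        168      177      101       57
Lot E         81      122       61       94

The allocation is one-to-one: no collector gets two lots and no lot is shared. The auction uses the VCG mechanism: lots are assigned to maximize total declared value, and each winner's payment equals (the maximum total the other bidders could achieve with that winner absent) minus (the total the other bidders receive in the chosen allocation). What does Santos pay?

Santos pays $44.

Efficient allocation: Ivanova→Lot D ($168), Tanaka→Lot E ($122), Santos→Lot G ($114), Rivera→Lot C ($175); total welfare W = $579.
Santos receives Lot G at value $114, so the others get W − 114 = $465.
Without Santos: best allocation of the remaining 3 bidders over all 4 lots is Ivanova→Lot D ($168), Tanaka→Lot G ($166), Rivera→Lot C ($175), total $509.
VCG payment = (others' best without Santos) − (others' welfare with Santos) = 509 − 465 = $44.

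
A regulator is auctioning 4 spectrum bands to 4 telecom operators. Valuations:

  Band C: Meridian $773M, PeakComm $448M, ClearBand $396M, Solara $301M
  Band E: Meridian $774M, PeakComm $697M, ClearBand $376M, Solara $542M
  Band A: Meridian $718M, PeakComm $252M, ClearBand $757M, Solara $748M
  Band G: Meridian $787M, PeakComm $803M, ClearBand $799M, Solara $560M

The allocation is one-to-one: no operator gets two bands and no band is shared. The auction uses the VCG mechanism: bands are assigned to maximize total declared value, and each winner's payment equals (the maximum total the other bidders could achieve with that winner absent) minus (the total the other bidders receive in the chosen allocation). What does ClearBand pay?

Efficient allocation: Meridian→Band C ($773M), PeakComm→Band E ($697M), ClearBand→Band G ($799M), Solara→Band A ($748M); total welfare W = $3017M.
ClearBand receives Band G at value $799M, so the others get W − 799 = $2218M.
Without ClearBand: best allocation of the remaining 3 bidders over all 4 bands is Meridian→Band E ($774M), PeakComm→Band G ($803M), Solara→Band A ($748M), total $2325M.
VCG payment = (others' best without ClearBand) − (others' welfare with ClearBand) = 2325 − 2218 = $107M.

ClearBand pays $107M.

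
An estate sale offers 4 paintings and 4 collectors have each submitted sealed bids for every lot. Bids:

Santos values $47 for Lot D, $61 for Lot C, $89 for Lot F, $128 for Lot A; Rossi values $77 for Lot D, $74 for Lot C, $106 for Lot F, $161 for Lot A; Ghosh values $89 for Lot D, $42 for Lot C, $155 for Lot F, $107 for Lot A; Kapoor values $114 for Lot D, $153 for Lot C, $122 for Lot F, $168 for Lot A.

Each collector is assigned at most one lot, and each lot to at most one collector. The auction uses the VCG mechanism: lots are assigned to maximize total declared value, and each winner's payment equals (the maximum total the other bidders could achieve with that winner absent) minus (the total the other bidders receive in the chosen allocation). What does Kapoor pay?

Kapoor pays $14.

Efficient allocation: Santos→Lot D ($47), Rossi→Lot A ($161), Ghosh→Lot F ($155), Kapoor→Lot C ($153); total welfare W = $516.
Kapoor receives Lot C at value $153, so the others get W − 153 = $363.
Without Kapoor: best allocation of the remaining 3 bidders over all 4 lots is Santos→Lot C ($61), Rossi→Lot A ($161), Ghosh→Lot F ($155), total $377.
VCG payment = (others' best without Kapoor) − (others' welfare with Kapoor) = 377 − 363 = $14.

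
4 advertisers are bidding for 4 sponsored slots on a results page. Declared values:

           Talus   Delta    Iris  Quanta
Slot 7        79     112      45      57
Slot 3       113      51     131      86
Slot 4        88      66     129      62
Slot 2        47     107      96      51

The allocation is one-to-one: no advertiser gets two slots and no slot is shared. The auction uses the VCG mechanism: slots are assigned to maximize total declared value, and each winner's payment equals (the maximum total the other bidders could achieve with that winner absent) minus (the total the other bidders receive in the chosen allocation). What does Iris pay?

Efficient allocation: Talus→Slot 3 ($113), Delta→Slot 2 ($107), Iris→Slot 4 ($129), Quanta→Slot 7 ($57); total welfare W = $406.
Iris receives Slot 4 at value $129, so the others get W − 129 = $277.
Without Iris: best allocation of the remaining 3 bidders over all 4 slots is Talus→Slot 3 ($113), Delta→Slot 7 ($112), Quanta→Slot 4 ($62), total $287.
VCG payment = (others' best without Iris) − (others' welfare with Iris) = 287 − 277 = $10.

Iris pays $10.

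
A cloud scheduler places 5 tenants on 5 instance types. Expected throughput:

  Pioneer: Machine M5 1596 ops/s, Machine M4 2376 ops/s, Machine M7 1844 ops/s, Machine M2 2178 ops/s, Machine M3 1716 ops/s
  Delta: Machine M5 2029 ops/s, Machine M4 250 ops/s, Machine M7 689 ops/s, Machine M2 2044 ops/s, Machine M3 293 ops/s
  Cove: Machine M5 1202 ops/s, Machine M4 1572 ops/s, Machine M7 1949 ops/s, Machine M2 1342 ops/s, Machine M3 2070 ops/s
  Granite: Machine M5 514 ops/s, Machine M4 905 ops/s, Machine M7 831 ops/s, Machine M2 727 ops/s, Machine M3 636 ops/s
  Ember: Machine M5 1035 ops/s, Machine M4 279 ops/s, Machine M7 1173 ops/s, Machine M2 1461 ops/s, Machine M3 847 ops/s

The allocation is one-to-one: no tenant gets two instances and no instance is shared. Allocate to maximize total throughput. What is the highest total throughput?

Optimal: Pioneer→Machine M4 (2376 ops/s), Delta→Machine M5 (2029 ops/s), Cove→Machine M3 (2070 ops/s), Granite→Machine M7 (831 ops/s), Ember→Machine M2 (1461 ops/s) — total 2376+2029+2070+831+1461 = 8767 ops/s.
Column-greedy (each instance in turn goes to its best remaining tenant) gives 8451 ops/s, worse by 316.

Max total: 8767 ops/s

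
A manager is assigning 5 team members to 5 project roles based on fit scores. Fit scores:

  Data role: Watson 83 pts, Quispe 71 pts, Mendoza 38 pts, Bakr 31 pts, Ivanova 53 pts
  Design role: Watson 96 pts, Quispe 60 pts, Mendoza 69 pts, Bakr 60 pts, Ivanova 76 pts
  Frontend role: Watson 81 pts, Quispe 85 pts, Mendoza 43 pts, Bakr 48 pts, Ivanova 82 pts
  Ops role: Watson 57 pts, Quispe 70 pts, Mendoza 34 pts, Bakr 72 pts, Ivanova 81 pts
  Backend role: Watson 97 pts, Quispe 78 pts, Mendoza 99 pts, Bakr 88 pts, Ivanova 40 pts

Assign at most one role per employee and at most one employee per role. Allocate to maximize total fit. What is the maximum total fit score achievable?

Optimal: Watson→Design role (96 pts), Quispe→Data role (71 pts), Mendoza→Backend role (99 pts), Bakr→Ops role (72 pts), Ivanova→Frontend role (82 pts) — total 96+71+99+72+82 = 420 pts.
Column-greedy (each role in turn goes to its best remaining employee) gives 415 pts, worse by 5.
Next-best assignment: Watson→Data role, Quispe→Frontend role, Mendoza→Backend role, Bakr→Ops role, Ivanova→Design role = 415 pts.
Checked against all permutations: 420 pts is optimal.

Maximum total: 420 pts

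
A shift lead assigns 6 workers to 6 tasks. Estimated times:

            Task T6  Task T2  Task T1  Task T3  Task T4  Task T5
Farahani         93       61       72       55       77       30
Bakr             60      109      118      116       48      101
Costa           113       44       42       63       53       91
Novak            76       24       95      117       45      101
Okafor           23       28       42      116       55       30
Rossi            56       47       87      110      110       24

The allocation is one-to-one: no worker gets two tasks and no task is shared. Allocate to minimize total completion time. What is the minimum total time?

This is a one-to-one assignment (minimum-cost bipartite matching).
Optimal: Farahani→Task T3 (55 min), Bakr→Task T4 (48 min), Costa→Task T1 (42 min), Novak→Task T2 (24 min), Okafor→Task T6 (23 min), Rossi→Task T5 (24 min) — total 55+48+42+24+23+24 = 216 min.
Row-greedy (each worker in turn takes its cheapest remaining task) gives 277 min, worse by 61.
Next-best assignment: Farahani→Task T1, Bakr→Task T4, Costa→Task T3, Novak→Task T2, Okafor→Task T6, Rossi→Task T5 = 254 min.

Minimum total: 216 min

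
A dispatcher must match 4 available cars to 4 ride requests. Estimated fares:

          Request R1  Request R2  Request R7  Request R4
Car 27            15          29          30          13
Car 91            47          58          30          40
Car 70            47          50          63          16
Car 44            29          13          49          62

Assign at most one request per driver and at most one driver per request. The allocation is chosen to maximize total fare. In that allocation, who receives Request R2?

This is the linear assignment problem.
Optimal: Car 27→Request R2 ($29), Car 91→Request R1 ($47), Car 70→Request R7 ($63), Car 44→Request R4 ($62) — total 29+47+63+62 = $201.
Row-greedy (each driver in turn takes its best remaining request) gives $197, worse by 4.
Next-best assignment: Car 27→Request R1, Car 91→Request R2, Car 70→Request R7, Car 44→Request R4 = $198.
Swapping Car 70↔Car 27 (Car 70→Request R2 $50, Car 27→Request R7 $30) loses 12.
Car 27's own top request is Request R7 ($30), but forcing Car 27→Request R7 and reassigning the rest optimally gives only $197 — worse by 4.

Car 27 receives Request R2.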